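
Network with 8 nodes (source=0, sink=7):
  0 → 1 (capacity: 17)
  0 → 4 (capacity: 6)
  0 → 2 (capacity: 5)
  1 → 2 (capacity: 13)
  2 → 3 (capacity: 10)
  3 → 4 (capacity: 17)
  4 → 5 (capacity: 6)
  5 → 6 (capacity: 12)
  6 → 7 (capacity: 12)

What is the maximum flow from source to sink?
Maximum flow = 6

Max flow: 6

Flow assignment:
  0 → 1: 6/17
  1 → 2: 6/13
  2 → 3: 6/10
  3 → 4: 6/17
  4 → 5: 6/6
  5 → 6: 6/12
  6 → 7: 6/12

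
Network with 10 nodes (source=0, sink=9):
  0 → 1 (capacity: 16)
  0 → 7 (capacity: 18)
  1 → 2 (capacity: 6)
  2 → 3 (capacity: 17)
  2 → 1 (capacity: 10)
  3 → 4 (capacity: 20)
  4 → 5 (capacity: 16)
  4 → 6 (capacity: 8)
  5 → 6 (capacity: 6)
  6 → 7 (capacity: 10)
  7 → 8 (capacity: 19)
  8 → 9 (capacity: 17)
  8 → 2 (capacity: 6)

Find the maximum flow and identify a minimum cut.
Max flow = 17, Min cut edges: (8,9)

Maximum flow: 17
Minimum cut: (8,9)
Partition: S = [0, 1, 2, 3, 4, 5, 6, 7, 8], T = [9]

Max-flow min-cut theorem verified: both equal 17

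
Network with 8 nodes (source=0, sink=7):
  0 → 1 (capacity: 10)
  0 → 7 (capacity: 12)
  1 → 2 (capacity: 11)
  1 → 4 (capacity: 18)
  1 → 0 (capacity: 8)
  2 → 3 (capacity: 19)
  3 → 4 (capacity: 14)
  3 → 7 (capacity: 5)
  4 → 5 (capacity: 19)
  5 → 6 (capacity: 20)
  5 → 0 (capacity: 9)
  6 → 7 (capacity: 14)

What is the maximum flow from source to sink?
Maximum flow = 22

Max flow: 22

Flow assignment:
  0 → 1: 10/10
  0 → 7: 12/12
  1 → 2: 5/11
  1 → 4: 5/18
  2 → 3: 5/19
  3 → 7: 5/5
  4 → 5: 5/19
  5 → 6: 5/20
  6 → 7: 5/14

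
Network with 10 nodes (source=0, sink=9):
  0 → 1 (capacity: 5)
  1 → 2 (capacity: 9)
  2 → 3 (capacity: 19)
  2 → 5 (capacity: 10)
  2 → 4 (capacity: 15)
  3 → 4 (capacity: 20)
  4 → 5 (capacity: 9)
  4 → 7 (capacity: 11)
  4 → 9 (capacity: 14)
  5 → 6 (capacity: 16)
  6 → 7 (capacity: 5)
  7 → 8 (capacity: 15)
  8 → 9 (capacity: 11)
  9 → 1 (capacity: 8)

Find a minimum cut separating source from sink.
Min cut value = 5, edges: (0,1)

Min cut value: 5
Partition: S = [0], T = [1, 2, 3, 4, 5, 6, 7, 8, 9]
Cut edges: (0,1)

By max-flow min-cut theorem, max flow = min cut = 5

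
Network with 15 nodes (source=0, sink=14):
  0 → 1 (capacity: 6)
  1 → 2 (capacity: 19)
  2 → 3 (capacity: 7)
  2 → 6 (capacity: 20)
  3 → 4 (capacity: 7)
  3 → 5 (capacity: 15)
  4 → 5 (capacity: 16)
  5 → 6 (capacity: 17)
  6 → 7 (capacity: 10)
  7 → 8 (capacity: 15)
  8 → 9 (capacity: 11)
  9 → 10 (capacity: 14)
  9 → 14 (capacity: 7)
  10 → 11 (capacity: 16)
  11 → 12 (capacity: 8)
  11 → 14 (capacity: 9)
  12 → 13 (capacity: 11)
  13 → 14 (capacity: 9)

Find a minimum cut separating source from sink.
Min cut value = 6, edges: (0,1)

Min cut value: 6
Partition: S = [0], T = [1, 2, 3, 4, 5, 6, 7, 8, 9, 10, 11, 12, 13, 14]
Cut edges: (0,1)

By max-flow min-cut theorem, max flow = min cut = 6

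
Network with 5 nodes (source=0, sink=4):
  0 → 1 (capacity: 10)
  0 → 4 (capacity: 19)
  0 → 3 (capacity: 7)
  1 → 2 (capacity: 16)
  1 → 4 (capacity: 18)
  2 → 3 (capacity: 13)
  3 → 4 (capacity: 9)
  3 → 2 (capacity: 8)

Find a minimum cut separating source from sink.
Min cut value = 36, edges: (0,1), (0,4), (0,3)

Min cut value: 36
Partition: S = [0], T = [1, 2, 3, 4]
Cut edges: (0,1), (0,4), (0,3)

By max-flow min-cut theorem, max flow = min cut = 36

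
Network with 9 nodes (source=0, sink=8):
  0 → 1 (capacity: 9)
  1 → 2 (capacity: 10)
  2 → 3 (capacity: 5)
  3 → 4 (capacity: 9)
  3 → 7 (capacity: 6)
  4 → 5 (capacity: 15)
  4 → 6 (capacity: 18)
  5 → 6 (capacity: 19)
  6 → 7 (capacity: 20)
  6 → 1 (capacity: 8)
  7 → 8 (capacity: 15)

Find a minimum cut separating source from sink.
Min cut value = 5, edges: (2,3)

Min cut value: 5
Partition: S = [0, 1, 2], T = [3, 4, 5, 6, 7, 8]
Cut edges: (2,3)

By max-flow min-cut theorem, max flow = min cut = 5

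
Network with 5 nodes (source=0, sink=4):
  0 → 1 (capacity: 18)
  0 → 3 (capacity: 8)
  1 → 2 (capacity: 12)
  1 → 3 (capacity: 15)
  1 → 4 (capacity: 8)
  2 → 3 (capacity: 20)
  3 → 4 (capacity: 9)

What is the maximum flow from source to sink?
Maximum flow = 17

Max flow: 17

Flow assignment:
  0 → 1: 9/18
  0 → 3: 8/8
  1 → 3: 1/15
  1 → 4: 8/8
  3 → 4: 9/9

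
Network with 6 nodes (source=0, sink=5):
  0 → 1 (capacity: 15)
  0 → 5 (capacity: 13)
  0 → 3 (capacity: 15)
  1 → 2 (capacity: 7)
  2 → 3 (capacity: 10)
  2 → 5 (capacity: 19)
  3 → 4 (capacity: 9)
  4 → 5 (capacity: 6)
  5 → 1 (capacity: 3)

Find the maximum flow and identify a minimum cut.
Max flow = 26, Min cut edges: (0,5), (1,2), (4,5)

Maximum flow: 26
Minimum cut: (0,5), (1,2), (4,5)
Partition: S = [0, 1, 3, 4], T = [2, 5]

Max-flow min-cut theorem verified: both equal 26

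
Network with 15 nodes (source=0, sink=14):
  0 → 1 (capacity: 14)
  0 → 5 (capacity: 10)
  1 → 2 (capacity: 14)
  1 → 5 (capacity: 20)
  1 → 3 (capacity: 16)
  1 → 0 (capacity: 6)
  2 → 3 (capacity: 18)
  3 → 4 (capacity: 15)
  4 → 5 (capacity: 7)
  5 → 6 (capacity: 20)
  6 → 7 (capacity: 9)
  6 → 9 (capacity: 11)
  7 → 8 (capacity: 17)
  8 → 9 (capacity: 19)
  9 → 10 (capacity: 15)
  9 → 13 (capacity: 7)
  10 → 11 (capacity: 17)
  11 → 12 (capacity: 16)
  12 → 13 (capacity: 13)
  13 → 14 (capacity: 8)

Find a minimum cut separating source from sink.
Min cut value = 8, edges: (13,14)

Min cut value: 8
Partition: S = [0, 1, 2, 3, 4, 5, 6, 7, 8, 9, 10, 11, 12, 13], T = [14]
Cut edges: (13,14)

By max-flow min-cut theorem, max flow = min cut = 8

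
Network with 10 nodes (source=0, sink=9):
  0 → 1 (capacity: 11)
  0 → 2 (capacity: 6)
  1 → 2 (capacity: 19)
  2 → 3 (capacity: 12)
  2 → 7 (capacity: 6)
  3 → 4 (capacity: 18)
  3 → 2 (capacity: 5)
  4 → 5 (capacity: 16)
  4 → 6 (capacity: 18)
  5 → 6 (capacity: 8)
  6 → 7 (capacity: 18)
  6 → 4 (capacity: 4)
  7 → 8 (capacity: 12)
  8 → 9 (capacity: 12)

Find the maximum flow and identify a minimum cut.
Max flow = 12, Min cut edges: (8,9)

Maximum flow: 12
Minimum cut: (8,9)
Partition: S = [0, 1, 2, 3, 4, 5, 6, 7, 8], T = [9]

Max-flow min-cut theorem verified: both equal 12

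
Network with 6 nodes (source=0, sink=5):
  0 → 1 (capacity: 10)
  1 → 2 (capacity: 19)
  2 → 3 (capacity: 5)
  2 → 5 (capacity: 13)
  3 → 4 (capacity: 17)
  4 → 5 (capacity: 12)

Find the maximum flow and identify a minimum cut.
Max flow = 10, Min cut edges: (0,1)

Maximum flow: 10
Minimum cut: (0,1)
Partition: S = [0], T = [1, 2, 3, 4, 5]

Max-flow min-cut theorem verified: both equal 10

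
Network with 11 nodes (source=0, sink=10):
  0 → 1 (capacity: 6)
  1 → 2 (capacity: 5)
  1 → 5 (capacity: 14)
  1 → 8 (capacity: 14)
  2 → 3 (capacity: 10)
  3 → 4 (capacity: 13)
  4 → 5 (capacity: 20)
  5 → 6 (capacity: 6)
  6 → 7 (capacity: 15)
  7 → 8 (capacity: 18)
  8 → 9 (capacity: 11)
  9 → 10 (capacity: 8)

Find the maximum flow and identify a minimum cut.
Max flow = 6, Min cut edges: (0,1)

Maximum flow: 6
Minimum cut: (0,1)
Partition: S = [0], T = [1, 2, 3, 4, 5, 6, 7, 8, 9, 10]

Max-flow min-cut theorem verified: both equal 6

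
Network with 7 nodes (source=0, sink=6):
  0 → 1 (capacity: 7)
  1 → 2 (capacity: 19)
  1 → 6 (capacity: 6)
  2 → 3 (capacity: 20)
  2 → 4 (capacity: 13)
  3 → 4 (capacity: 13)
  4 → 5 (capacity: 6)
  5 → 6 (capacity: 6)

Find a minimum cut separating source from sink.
Min cut value = 7, edges: (0,1)

Min cut value: 7
Partition: S = [0], T = [1, 2, 3, 4, 5, 6]
Cut edges: (0,1)

By max-flow min-cut theorem, max flow = min cut = 7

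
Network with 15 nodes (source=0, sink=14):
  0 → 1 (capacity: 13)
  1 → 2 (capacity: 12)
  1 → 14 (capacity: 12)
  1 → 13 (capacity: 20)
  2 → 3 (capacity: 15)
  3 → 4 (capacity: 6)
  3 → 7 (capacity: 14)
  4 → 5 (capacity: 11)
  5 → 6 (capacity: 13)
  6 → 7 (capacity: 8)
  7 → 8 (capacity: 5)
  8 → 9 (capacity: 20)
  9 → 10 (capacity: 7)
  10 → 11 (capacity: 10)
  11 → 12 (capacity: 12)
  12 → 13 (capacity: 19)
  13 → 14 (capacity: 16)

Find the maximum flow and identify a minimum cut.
Max flow = 13, Min cut edges: (0,1)

Maximum flow: 13
Minimum cut: (0,1)
Partition: S = [0], T = [1, 2, 3, 4, 5, 6, 7, 8, 9, 10, 11, 12, 13, 14]

Max-flow min-cut theorem verified: both equal 13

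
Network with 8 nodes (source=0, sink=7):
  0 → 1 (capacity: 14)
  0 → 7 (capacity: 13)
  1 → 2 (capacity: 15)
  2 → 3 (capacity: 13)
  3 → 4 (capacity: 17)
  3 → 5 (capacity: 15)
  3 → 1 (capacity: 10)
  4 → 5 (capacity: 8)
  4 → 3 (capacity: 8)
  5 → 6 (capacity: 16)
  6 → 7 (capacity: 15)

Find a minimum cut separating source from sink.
Min cut value = 26, edges: (0,7), (2,3)

Min cut value: 26
Partition: S = [0, 1, 2], T = [3, 4, 5, 6, 7]
Cut edges: (0,7), (2,3)

By max-flow min-cut theorem, max flow = min cut = 26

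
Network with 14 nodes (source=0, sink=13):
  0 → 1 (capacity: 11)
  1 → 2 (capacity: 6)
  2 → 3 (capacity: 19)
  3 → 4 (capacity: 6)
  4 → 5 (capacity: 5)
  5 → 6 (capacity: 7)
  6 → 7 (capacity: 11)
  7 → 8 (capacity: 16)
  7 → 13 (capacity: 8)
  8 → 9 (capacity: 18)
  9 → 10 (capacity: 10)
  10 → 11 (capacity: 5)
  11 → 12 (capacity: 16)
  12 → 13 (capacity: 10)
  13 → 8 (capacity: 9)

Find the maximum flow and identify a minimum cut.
Max flow = 5, Min cut edges: (4,5)

Maximum flow: 5
Minimum cut: (4,5)
Partition: S = [0, 1, 2, 3, 4], T = [5, 6, 7, 8, 9, 10, 11, 12, 13]

Max-flow min-cut theorem verified: both equal 5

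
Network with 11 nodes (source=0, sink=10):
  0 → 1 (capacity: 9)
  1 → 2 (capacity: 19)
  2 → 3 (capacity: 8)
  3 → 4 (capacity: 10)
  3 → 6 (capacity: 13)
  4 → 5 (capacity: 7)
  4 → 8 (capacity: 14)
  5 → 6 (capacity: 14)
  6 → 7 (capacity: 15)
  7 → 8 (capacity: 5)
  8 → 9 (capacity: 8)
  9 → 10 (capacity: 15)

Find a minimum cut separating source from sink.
Min cut value = 8, edges: (8,9)

Min cut value: 8
Partition: S = [0, 1, 2, 3, 4, 5, 6, 7, 8], T = [9, 10]
Cut edges: (8,9)

By max-flow min-cut theorem, max flow = min cut = 8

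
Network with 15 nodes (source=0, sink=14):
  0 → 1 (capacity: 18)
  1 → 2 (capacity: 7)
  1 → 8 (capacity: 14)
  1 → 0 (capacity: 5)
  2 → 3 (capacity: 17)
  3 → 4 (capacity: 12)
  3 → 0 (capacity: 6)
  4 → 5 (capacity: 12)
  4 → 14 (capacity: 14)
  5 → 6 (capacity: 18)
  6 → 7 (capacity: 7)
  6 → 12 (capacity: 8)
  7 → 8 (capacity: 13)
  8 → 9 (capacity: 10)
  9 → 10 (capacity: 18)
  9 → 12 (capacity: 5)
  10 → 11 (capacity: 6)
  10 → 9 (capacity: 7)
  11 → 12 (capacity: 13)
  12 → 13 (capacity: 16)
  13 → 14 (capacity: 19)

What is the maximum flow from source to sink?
Maximum flow = 17

Max flow: 17

Flow assignment:
  0 → 1: 17/18
  1 → 2: 7/7
  1 → 8: 10/14
  2 → 3: 7/17
  3 → 4: 7/12
  4 → 14: 7/14
  8 → 9: 10/10
  9 → 10: 5/18
  9 → 12: 5/5
  10 → 11: 5/6
  11 → 12: 5/13
  12 → 13: 10/16
  13 → 14: 10/19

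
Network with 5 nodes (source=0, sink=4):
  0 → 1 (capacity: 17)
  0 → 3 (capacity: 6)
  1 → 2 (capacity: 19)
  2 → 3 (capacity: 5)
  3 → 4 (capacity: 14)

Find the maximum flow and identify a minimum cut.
Max flow = 11, Min cut edges: (0,3), (2,3)

Maximum flow: 11
Minimum cut: (0,3), (2,3)
Partition: S = [0, 1, 2], T = [3, 4]

Max-flow min-cut theorem verified: both equal 11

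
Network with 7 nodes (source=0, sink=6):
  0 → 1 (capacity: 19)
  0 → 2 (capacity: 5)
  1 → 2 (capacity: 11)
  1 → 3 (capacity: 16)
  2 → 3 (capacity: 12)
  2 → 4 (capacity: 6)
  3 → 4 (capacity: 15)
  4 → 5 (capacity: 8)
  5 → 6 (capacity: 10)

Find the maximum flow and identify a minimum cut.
Max flow = 8, Min cut edges: (4,5)

Maximum flow: 8
Minimum cut: (4,5)
Partition: S = [0, 1, 2, 3, 4], T = [5, 6]

Max-flow min-cut theorem verified: both equal 8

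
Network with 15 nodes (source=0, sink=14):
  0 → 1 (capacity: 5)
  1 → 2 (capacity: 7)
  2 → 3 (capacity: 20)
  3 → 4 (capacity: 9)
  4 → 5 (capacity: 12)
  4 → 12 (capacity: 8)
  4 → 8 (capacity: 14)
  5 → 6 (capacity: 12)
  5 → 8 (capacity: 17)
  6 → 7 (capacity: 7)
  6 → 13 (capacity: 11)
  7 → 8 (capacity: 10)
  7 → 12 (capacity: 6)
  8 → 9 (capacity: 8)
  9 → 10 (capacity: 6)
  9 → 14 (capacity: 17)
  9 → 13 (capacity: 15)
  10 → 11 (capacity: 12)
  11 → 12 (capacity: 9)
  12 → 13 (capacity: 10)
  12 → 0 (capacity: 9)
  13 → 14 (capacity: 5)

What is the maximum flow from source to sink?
Maximum flow = 5

Max flow: 5

Flow assignment:
  0 → 1: 5/5
  1 → 2: 5/7
  2 → 3: 5/20
  3 → 4: 5/9
  4 → 12: 5/8
  12 → 13: 5/10
  13 → 14: 5/5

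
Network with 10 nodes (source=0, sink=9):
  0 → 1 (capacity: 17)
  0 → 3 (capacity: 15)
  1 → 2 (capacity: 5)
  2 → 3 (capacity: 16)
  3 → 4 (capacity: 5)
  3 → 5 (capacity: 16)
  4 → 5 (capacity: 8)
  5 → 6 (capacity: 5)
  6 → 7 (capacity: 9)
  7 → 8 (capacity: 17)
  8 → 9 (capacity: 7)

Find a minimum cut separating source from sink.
Min cut value = 5, edges: (5,6)

Min cut value: 5
Partition: S = [0, 1, 2, 3, 4, 5], T = [6, 7, 8, 9]
Cut edges: (5,6)

By max-flow min-cut theorem, max flow = min cut = 5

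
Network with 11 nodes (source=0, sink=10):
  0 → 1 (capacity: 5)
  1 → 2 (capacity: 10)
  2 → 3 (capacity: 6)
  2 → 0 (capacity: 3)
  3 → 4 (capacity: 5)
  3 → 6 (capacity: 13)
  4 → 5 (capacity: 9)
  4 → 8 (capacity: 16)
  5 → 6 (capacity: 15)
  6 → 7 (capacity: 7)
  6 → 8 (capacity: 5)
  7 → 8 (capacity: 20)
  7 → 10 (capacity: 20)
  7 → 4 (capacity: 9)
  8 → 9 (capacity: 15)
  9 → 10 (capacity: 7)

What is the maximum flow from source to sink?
Maximum flow = 5

Max flow: 5

Flow assignment:
  0 → 1: 5/5
  1 → 2: 5/10
  2 → 3: 5/6
  3 → 6: 5/13
  6 → 7: 5/7
  7 → 10: 5/20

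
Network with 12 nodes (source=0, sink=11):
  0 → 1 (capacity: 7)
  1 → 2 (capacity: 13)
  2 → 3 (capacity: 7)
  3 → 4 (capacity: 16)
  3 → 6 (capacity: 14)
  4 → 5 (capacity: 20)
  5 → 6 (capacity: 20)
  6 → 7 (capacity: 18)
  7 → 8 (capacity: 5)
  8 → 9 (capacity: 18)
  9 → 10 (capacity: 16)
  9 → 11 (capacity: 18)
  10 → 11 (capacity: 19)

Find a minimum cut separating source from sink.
Min cut value = 5, edges: (7,8)

Min cut value: 5
Partition: S = [0, 1, 2, 3, 4, 5, 6, 7], T = [8, 9, 10, 11]
Cut edges: (7,8)

By max-flow min-cut theorem, max flow = min cut = 5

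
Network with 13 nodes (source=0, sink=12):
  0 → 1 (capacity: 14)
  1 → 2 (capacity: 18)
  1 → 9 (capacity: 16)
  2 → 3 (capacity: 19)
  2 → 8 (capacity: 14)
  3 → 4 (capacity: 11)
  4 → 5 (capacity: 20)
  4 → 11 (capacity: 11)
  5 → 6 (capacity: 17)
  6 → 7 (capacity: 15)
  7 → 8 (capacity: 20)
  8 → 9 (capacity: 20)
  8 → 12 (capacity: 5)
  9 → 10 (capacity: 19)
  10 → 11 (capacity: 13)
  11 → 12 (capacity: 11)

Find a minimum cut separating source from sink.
Min cut value = 14, edges: (0,1)

Min cut value: 14
Partition: S = [0], T = [1, 2, 3, 4, 5, 6, 7, 8, 9, 10, 11, 12]
Cut edges: (0,1)

By max-flow min-cut theorem, max flow = min cut = 14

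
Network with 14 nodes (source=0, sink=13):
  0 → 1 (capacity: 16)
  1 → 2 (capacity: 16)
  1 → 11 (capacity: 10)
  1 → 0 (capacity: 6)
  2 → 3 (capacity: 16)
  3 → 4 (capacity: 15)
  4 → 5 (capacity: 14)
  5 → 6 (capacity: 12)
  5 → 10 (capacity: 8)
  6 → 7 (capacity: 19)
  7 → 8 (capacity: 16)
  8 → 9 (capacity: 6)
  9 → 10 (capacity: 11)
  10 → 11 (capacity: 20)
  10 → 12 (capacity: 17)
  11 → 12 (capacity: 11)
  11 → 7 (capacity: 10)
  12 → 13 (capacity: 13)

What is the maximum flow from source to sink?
Maximum flow = 13

Max flow: 13

Flow assignment:
  0 → 1: 13/16
  1 → 2: 6/16
  1 → 11: 7/10
  2 → 3: 6/16
  3 → 4: 6/15
  4 → 5: 6/14
  5 → 10: 6/8
  10 → 11: 3/20
  10 → 12: 3/17
  11 → 12: 10/11
  12 → 13: 13/13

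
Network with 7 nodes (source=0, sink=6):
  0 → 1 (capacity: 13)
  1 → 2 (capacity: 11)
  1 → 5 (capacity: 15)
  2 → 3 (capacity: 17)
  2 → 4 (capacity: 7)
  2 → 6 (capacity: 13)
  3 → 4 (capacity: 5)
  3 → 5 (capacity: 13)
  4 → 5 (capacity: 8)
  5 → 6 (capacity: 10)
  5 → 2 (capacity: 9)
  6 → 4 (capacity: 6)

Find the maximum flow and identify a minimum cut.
Max flow = 13, Min cut edges: (0,1)

Maximum flow: 13
Minimum cut: (0,1)
Partition: S = [0], T = [1, 2, 3, 4, 5, 6]

Max-flow min-cut theorem verified: both equal 13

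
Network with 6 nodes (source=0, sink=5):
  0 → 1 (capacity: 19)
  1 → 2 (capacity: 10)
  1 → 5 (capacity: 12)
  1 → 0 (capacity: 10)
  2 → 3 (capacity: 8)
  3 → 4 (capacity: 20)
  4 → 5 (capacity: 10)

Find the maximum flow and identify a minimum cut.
Max flow = 19, Min cut edges: (0,1)

Maximum flow: 19
Minimum cut: (0,1)
Partition: S = [0], T = [1, 2, 3, 4, 5]

Max-flow min-cut theorem verified: both equal 19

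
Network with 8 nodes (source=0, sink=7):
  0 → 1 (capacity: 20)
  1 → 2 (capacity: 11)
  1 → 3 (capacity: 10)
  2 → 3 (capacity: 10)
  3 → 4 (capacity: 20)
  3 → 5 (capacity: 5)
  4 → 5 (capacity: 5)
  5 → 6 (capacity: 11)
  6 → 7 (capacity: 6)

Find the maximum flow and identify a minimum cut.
Max flow = 6, Min cut edges: (6,7)

Maximum flow: 6
Minimum cut: (6,7)
Partition: S = [0, 1, 2, 3, 4, 5, 6], T = [7]

Max-flow min-cut theorem verified: both equal 6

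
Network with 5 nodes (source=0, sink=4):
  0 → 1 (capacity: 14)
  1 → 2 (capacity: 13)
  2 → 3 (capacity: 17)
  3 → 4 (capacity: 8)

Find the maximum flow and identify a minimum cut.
Max flow = 8, Min cut edges: (3,4)

Maximum flow: 8
Minimum cut: (3,4)
Partition: S = [0, 1, 2, 3], T = [4]

Max-flow min-cut theorem verified: both equal 8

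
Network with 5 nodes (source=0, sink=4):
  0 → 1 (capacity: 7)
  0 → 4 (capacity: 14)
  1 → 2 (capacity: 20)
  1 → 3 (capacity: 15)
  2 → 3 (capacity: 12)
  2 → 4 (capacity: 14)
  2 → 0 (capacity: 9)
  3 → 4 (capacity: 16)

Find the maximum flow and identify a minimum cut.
Max flow = 21, Min cut edges: (0,1), (0,4)

Maximum flow: 21
Minimum cut: (0,1), (0,4)
Partition: S = [0], T = [1, 2, 3, 4]

Max-flow min-cut theorem verified: both equal 21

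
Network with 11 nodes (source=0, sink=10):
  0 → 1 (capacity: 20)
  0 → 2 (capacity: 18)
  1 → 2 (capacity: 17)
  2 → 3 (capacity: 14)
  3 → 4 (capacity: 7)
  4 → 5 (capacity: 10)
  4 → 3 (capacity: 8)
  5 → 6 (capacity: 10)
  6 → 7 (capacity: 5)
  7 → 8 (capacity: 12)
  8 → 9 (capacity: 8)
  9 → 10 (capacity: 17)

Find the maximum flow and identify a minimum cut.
Max flow = 5, Min cut edges: (6,7)

Maximum flow: 5
Minimum cut: (6,7)
Partition: S = [0, 1, 2, 3, 4, 5, 6], T = [7, 8, 9, 10]

Max-flow min-cut theorem verified: both equal 5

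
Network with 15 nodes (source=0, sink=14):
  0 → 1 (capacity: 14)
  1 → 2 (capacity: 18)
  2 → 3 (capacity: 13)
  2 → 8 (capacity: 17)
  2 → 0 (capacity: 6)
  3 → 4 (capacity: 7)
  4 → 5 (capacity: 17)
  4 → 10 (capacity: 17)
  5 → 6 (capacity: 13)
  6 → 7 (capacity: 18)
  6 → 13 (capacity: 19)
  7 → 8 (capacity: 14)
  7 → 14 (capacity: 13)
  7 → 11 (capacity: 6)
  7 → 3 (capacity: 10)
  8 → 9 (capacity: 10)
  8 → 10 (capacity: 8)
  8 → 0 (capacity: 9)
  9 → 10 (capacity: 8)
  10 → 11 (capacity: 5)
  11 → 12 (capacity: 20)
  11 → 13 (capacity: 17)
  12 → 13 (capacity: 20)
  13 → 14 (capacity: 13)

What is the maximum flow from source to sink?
Maximum flow = 12

Max flow: 12

Flow assignment:
  0 → 1: 14/14
  1 → 2: 14/18
  2 → 3: 7/13
  2 → 8: 5/17
  2 → 0: 2/6
  3 → 4: 7/7
  4 → 5: 7/17
  5 → 6: 7/13
  6 → 7: 7/18
  7 → 14: 7/13
  8 → 10: 5/8
  10 → 11: 5/5
  11 → 13: 5/17
  13 → 14: 5/13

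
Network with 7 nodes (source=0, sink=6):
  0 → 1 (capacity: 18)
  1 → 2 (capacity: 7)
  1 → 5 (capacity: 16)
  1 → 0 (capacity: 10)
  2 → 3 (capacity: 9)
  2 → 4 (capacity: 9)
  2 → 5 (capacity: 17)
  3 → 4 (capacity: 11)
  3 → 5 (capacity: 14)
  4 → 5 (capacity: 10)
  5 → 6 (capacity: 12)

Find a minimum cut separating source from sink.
Min cut value = 12, edges: (5,6)

Min cut value: 12
Partition: S = [0, 1, 2, 3, 4, 5], T = [6]
Cut edges: (5,6)

By max-flow min-cut theorem, max flow = min cut = 12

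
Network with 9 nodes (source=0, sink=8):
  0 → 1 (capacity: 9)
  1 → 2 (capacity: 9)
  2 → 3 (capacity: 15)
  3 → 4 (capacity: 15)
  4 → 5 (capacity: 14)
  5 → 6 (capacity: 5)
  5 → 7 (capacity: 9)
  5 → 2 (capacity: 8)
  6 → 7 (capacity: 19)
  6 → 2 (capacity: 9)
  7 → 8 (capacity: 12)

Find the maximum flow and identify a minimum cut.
Max flow = 9, Min cut edges: (1,2)

Maximum flow: 9
Minimum cut: (1,2)
Partition: S = [0, 1], T = [2, 3, 4, 5, 6, 7, 8]

Max-flow min-cut theorem verified: both equal 9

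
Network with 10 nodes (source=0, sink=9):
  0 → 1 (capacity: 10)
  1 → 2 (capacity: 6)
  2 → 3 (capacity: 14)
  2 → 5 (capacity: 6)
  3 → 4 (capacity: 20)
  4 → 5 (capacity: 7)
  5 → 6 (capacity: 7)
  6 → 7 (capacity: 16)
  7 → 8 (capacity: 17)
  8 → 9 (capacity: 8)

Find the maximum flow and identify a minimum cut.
Max flow = 6, Min cut edges: (1,2)

Maximum flow: 6
Minimum cut: (1,2)
Partition: S = [0, 1], T = [2, 3, 4, 5, 6, 7, 8, 9]

Max-flow min-cut theorem verified: both equal 6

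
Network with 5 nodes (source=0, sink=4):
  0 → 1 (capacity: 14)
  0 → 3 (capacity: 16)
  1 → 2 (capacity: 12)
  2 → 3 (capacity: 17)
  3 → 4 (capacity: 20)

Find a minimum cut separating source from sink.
Min cut value = 20, edges: (3,4)

Min cut value: 20
Partition: S = [0, 1, 2, 3], T = [4]
Cut edges: (3,4)

By max-flow min-cut theorem, max flow = min cut = 20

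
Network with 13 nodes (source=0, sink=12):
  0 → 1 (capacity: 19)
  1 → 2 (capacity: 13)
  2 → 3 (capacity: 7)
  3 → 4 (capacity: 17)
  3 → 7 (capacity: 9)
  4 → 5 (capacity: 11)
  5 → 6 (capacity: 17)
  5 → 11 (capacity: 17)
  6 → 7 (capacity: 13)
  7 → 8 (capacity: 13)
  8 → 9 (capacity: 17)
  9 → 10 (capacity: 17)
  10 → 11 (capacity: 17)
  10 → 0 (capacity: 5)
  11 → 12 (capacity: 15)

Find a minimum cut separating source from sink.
Min cut value = 7, edges: (2,3)

Min cut value: 7
Partition: S = [0, 1, 2], T = [3, 4, 5, 6, 7, 8, 9, 10, 11, 12]
Cut edges: (2,3)

By max-flow min-cut theorem, max flow = min cut = 7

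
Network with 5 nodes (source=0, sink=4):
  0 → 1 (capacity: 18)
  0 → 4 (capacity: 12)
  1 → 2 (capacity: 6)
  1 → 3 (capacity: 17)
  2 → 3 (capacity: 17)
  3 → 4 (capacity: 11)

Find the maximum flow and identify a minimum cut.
Max flow = 23, Min cut edges: (0,4), (3,4)

Maximum flow: 23
Minimum cut: (0,4), (3,4)
Partition: S = [0, 1, 2, 3], T = [4]

Max-flow min-cut theorem verified: both equal 23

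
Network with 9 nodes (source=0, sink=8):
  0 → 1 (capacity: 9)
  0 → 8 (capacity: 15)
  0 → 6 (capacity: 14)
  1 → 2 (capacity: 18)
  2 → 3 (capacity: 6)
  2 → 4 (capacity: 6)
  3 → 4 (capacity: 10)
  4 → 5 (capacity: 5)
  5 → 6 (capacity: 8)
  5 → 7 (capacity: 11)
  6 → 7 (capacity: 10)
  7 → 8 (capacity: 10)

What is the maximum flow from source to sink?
Maximum flow = 25

Max flow: 25

Flow assignment:
  0 → 1: 5/9
  0 → 8: 15/15
  0 → 6: 5/14
  1 → 2: 5/18
  2 → 4: 5/6
  4 → 5: 5/5
  5 → 6: 5/8
  6 → 7: 10/10
  7 → 8: 10/10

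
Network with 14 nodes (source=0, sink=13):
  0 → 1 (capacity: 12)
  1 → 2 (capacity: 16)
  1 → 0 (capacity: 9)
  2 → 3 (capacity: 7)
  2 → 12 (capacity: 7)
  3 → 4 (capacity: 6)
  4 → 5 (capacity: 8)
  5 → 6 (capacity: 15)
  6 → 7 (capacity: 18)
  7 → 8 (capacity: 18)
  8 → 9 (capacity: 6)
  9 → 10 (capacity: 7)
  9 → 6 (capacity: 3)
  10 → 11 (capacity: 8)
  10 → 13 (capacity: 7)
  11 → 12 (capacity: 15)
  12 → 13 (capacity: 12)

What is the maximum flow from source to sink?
Maximum flow = 12

Max flow: 12

Flow assignment:
  0 → 1: 12/12
  1 → 2: 12/16
  2 → 3: 5/7
  2 → 12: 7/7
  3 → 4: 5/6
  4 → 5: 5/8
  5 → 6: 5/15
  6 → 7: 5/18
  7 → 8: 5/18
  8 → 9: 5/6
  9 → 10: 5/7
  10 → 13: 5/7
  12 → 13: 7/12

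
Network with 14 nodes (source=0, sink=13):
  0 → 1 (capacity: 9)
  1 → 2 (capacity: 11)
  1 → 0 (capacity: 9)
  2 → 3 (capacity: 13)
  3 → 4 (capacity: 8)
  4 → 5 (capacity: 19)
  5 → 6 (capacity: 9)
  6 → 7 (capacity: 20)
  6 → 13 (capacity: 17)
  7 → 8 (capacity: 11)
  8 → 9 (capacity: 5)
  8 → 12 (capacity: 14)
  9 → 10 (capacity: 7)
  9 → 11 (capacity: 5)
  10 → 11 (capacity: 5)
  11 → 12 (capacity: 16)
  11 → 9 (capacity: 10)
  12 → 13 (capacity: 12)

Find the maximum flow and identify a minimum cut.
Max flow = 8, Min cut edges: (3,4)

Maximum flow: 8
Minimum cut: (3,4)
Partition: S = [0, 1, 2, 3], T = [4, 5, 6, 7, 8, 9, 10, 11, 12, 13]

Max-flow min-cut theorem verified: both equal 8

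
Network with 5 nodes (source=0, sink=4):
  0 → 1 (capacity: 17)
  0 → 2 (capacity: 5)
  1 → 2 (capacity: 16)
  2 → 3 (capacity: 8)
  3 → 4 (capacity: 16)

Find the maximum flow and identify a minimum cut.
Max flow = 8, Min cut edges: (2,3)

Maximum flow: 8
Minimum cut: (2,3)
Partition: S = [0, 1, 2], T = [3, 4]

Max-flow min-cut theorem verified: both equal 8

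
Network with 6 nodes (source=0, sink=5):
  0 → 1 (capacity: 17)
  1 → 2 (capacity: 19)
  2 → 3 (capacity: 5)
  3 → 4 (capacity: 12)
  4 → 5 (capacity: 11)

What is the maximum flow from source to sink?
Maximum flow = 5

Max flow: 5

Flow assignment:
  0 → 1: 5/17
  1 → 2: 5/19
  2 → 3: 5/5
  3 → 4: 5/12
  4 → 5: 5/11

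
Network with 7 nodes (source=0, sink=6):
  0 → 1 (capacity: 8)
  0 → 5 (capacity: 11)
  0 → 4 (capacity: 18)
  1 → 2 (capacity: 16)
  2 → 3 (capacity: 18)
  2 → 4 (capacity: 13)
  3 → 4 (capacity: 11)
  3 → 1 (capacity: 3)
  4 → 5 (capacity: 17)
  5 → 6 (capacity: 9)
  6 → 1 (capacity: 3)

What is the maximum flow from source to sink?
Maximum flow = 9

Max flow: 9

Flow assignment:
  0 → 1: 8/8
  0 → 4: 1/18
  1 → 2: 8/16
  2 → 4: 8/13
  4 → 5: 9/17
  5 → 6: 9/9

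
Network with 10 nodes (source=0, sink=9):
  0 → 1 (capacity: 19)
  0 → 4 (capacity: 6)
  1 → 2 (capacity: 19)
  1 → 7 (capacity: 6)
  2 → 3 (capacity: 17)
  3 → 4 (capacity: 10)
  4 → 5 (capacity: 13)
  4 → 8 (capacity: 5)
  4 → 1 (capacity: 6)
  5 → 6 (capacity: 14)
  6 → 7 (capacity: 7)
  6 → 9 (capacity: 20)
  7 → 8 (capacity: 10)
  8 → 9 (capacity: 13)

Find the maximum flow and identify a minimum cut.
Max flow = 22, Min cut edges: (0,4), (1,7), (3,4)

Maximum flow: 22
Minimum cut: (0,4), (1,7), (3,4)
Partition: S = [0, 1, 2, 3], T = [4, 5, 6, 7, 8, 9]

Max-flow min-cut theorem verified: both equal 22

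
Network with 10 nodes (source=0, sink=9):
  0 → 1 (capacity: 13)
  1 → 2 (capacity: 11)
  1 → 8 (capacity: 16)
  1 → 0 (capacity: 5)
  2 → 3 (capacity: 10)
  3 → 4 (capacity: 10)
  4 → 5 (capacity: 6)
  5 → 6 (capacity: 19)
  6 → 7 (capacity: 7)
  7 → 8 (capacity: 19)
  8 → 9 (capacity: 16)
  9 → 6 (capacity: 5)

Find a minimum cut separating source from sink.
Min cut value = 13, edges: (0,1)

Min cut value: 13
Partition: S = [0], T = [1, 2, 3, 4, 5, 6, 7, 8, 9]
Cut edges: (0,1)

By max-flow min-cut theorem, max flow = min cut = 13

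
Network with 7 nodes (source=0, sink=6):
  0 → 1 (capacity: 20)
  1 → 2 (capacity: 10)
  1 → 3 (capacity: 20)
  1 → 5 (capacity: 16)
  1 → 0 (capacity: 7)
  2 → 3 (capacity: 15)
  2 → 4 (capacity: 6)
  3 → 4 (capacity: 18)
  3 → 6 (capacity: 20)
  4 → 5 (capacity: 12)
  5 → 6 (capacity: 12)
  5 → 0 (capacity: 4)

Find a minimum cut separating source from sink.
Min cut value = 20, edges: (0,1)

Min cut value: 20
Partition: S = [0], T = [1, 2, 3, 4, 5, 6]
Cut edges: (0,1)

By max-flow min-cut theorem, max flow = min cut = 20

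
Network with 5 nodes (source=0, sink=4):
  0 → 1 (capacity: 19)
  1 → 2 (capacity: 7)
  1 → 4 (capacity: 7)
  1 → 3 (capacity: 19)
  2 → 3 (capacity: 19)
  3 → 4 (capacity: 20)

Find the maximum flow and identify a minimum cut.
Max flow = 19, Min cut edges: (0,1)

Maximum flow: 19
Minimum cut: (0,1)
Partition: S = [0], T = [1, 2, 3, 4]

Max-flow min-cut theorem verified: both equal 19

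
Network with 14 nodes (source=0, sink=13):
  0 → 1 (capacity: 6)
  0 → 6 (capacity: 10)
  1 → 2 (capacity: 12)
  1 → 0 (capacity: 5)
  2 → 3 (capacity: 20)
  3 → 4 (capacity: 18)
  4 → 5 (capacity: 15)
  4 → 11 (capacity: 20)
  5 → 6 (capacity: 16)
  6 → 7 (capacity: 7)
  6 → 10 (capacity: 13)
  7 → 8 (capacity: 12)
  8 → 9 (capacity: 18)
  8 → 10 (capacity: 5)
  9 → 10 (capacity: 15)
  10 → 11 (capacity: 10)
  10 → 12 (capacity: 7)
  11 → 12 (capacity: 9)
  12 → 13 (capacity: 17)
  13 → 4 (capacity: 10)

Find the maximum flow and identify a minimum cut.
Max flow = 16, Min cut edges: (10,12), (11,12)

Maximum flow: 16
Minimum cut: (10,12), (11,12)
Partition: S = [0, 1, 2, 3, 4, 5, 6, 7, 8, 9, 10, 11], T = [12, 13]

Max-flow min-cut theorem verified: both equal 16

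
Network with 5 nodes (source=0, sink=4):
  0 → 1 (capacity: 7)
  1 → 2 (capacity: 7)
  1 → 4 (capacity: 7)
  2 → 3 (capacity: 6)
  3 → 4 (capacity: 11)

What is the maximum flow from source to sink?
Maximum flow = 7

Max flow: 7

Flow assignment:
  0 → 1: 7/7
  1 → 4: 7/7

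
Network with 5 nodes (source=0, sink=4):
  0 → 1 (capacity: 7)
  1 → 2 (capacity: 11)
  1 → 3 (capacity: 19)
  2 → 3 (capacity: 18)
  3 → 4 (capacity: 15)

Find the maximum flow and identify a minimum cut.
Max flow = 7, Min cut edges: (0,1)

Maximum flow: 7
Minimum cut: (0,1)
Partition: S = [0], T = [1, 2, 3, 4]

Max-flow min-cut theorem verified: both equal 7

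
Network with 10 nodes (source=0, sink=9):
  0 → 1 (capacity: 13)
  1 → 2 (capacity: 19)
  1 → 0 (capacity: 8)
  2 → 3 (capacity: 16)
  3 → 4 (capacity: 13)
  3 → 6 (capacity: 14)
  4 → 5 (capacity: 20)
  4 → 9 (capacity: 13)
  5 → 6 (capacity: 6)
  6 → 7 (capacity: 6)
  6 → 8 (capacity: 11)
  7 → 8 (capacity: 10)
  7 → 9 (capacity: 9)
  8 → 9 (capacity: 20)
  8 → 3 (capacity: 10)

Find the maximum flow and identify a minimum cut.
Max flow = 13, Min cut edges: (0,1)

Maximum flow: 13
Minimum cut: (0,1)
Partition: S = [0], T = [1, 2, 3, 4, 5, 6, 7, 8, 9]

Max-flow min-cut theorem verified: both equal 13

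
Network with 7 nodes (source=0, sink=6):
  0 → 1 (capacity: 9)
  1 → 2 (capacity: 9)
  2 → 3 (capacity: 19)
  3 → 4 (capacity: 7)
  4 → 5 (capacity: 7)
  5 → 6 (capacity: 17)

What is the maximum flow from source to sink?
Maximum flow = 7

Max flow: 7

Flow assignment:
  0 → 1: 7/9
  1 → 2: 7/9
  2 → 3: 7/19
  3 → 4: 7/7
  4 → 5: 7/7
  5 → 6: 7/17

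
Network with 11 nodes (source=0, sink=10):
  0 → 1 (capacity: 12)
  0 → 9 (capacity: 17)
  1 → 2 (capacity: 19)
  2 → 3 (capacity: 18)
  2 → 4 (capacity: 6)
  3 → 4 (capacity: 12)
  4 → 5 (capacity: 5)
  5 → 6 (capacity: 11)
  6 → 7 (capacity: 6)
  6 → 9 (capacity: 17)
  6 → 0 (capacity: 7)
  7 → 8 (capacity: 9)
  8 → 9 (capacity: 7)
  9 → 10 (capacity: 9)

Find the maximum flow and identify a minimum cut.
Max flow = 9, Min cut edges: (9,10)

Maximum flow: 9
Minimum cut: (9,10)
Partition: S = [0, 1, 2, 3, 4, 5, 6, 7, 8, 9], T = [10]

Max-flow min-cut theorem verified: both equal 9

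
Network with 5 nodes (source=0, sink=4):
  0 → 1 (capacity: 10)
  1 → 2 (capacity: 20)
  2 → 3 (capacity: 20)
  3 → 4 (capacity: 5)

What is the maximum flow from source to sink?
Maximum flow = 5

Max flow: 5

Flow assignment:
  0 → 1: 5/10
  1 → 2: 5/20
  2 → 3: 5/20
  3 → 4: 5/5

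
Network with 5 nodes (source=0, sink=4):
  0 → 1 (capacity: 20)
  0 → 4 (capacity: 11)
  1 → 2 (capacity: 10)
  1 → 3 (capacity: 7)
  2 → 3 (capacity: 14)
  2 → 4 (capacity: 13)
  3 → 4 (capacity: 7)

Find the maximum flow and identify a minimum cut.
Max flow = 28, Min cut edges: (0,4), (1,2), (3,4)

Maximum flow: 28
Minimum cut: (0,4), (1,2), (3,4)
Partition: S = [0, 1, 3], T = [2, 4]

Max-flow min-cut theorem verified: both equal 28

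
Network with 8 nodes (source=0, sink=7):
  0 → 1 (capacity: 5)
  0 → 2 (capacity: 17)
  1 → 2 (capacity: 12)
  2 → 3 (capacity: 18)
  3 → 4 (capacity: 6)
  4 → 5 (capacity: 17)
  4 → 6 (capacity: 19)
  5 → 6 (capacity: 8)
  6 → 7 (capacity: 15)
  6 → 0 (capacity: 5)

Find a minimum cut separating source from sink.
Min cut value = 6, edges: (3,4)

Min cut value: 6
Partition: S = [0, 1, 2, 3], T = [4, 5, 6, 7]
Cut edges: (3,4)

By max-flow min-cut theorem, max flow = min cut = 6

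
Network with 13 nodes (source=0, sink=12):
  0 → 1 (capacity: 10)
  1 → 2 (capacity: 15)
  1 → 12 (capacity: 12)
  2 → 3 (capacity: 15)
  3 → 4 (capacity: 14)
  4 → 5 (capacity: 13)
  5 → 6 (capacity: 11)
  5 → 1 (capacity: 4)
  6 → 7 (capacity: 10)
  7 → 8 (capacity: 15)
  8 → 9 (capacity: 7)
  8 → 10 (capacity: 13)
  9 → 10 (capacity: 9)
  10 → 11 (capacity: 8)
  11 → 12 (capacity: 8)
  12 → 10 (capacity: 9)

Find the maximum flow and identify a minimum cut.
Max flow = 10, Min cut edges: (0,1)

Maximum flow: 10
Minimum cut: (0,1)
Partition: S = [0], T = [1, 2, 3, 4, 5, 6, 7, 8, 9, 10, 11, 12]

Max-flow min-cut theorem verified: both equal 10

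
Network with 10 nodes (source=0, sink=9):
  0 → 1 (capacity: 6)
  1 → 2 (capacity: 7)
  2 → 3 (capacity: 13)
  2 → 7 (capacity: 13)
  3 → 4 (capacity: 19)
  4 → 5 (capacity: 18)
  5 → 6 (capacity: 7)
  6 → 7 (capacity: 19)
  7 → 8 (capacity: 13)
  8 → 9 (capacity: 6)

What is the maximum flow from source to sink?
Maximum flow = 6

Max flow: 6

Flow assignment:
  0 → 1: 6/6
  1 → 2: 6/7
  2 → 7: 6/13
  7 → 8: 6/13
  8 → 9: 6/6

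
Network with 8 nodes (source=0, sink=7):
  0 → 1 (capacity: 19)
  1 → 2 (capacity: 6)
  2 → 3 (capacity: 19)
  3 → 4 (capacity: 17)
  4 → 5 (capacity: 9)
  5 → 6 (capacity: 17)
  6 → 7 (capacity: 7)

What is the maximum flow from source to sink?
Maximum flow = 6

Max flow: 6

Flow assignment:
  0 → 1: 6/19
  1 → 2: 6/6
  2 → 3: 6/19
  3 → 4: 6/17
  4 → 5: 6/9
  5 → 6: 6/17
  6 → 7: 6/7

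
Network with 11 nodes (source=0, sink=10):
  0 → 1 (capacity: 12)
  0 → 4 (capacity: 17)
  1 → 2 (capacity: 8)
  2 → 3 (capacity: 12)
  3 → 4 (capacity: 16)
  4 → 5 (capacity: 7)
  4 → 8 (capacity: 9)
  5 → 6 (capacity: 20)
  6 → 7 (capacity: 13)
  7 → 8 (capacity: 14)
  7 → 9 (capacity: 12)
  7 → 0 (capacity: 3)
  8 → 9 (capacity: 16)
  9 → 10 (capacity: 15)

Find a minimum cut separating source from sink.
Min cut value = 15, edges: (9,10)

Min cut value: 15
Partition: S = [0, 1, 2, 3, 4, 5, 6, 7, 8, 9], T = [10]
Cut edges: (9,10)

By max-flow min-cut theorem, max flow = min cut = 15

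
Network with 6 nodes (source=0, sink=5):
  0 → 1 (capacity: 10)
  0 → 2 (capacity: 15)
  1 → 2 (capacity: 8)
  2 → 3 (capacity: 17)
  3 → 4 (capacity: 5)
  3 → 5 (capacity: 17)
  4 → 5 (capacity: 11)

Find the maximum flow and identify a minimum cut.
Max flow = 17, Min cut edges: (2,3)

Maximum flow: 17
Minimum cut: (2,3)
Partition: S = [0, 1, 2], T = [3, 4, 5]

Max-flow min-cut theorem verified: both equal 17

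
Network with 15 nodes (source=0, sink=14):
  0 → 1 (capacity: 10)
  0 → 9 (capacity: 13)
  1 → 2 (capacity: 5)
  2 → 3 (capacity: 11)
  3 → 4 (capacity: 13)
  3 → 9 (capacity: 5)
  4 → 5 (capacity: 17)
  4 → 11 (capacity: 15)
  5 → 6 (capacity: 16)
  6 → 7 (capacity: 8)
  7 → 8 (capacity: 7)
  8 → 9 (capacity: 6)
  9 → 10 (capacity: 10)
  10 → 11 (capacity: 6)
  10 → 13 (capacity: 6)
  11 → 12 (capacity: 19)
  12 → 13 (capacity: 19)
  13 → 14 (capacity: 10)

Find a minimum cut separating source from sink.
Min cut value = 10, edges: (13,14)

Min cut value: 10
Partition: S = [0, 1, 2, 3, 4, 5, 6, 7, 8, 9, 10, 11, 12, 13], T = [14]
Cut edges: (13,14)

By max-flow min-cut theorem, max flow = min cut = 10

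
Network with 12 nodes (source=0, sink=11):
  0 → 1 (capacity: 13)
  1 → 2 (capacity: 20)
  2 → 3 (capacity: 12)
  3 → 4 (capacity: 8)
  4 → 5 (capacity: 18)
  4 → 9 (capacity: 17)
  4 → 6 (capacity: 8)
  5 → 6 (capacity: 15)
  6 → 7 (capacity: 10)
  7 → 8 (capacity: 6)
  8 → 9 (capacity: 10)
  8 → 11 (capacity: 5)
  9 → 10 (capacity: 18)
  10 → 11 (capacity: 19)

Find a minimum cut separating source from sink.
Min cut value = 8, edges: (3,4)

Min cut value: 8
Partition: S = [0, 1, 2, 3], T = [4, 5, 6, 7, 8, 9, 10, 11]
Cut edges: (3,4)

By max-flow min-cut theorem, max flow = min cut = 8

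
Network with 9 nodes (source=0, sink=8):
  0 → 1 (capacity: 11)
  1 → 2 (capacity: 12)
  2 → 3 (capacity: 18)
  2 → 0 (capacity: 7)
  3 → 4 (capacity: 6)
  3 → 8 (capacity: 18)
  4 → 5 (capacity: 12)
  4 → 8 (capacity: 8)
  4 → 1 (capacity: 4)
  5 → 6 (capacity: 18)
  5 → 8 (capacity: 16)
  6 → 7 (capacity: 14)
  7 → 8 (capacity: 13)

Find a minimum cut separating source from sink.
Min cut value = 11, edges: (0,1)

Min cut value: 11
Partition: S = [0], T = [1, 2, 3, 4, 5, 6, 7, 8]
Cut edges: (0,1)

By max-flow min-cut theorem, max flow = min cut = 11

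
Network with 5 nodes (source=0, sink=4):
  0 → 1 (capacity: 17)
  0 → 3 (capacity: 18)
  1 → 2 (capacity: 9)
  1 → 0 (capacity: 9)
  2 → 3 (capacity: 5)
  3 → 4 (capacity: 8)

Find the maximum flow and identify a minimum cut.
Max flow = 8, Min cut edges: (3,4)

Maximum flow: 8
Minimum cut: (3,4)
Partition: S = [0, 1, 2, 3], T = [4]

Max-flow min-cut theorem verified: both equal 8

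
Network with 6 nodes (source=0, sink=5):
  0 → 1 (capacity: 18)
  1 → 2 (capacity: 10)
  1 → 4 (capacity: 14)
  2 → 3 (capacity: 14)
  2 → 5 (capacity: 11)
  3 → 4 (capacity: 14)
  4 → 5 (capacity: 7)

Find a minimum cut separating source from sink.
Min cut value = 17, edges: (1,2), (4,5)

Min cut value: 17
Partition: S = [0, 1, 3, 4], T = [2, 5]
Cut edges: (1,2), (4,5)

By max-flow min-cut theorem, max flow = min cut = 17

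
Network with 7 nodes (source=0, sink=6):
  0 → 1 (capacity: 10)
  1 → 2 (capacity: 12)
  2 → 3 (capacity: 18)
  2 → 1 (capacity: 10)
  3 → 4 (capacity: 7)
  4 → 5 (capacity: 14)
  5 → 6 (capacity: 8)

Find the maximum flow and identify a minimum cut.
Max flow = 7, Min cut edges: (3,4)

Maximum flow: 7
Minimum cut: (3,4)
Partition: S = [0, 1, 2, 3], T = [4, 5, 6]

Max-flow min-cut theorem verified: both equal 7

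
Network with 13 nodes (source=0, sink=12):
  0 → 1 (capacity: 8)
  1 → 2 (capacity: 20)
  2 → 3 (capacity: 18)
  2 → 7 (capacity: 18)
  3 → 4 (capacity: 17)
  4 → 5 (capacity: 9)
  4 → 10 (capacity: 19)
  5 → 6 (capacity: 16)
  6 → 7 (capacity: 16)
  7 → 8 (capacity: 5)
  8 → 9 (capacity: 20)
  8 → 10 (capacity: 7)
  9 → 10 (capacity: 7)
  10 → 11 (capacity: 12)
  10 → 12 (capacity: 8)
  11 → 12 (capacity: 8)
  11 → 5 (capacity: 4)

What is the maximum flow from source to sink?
Maximum flow = 8

Max flow: 8

Flow assignment:
  0 → 1: 8/8
  1 → 2: 8/20
  2 → 3: 8/18
  3 → 4: 8/17
  4 → 10: 8/19
  10 → 12: 8/8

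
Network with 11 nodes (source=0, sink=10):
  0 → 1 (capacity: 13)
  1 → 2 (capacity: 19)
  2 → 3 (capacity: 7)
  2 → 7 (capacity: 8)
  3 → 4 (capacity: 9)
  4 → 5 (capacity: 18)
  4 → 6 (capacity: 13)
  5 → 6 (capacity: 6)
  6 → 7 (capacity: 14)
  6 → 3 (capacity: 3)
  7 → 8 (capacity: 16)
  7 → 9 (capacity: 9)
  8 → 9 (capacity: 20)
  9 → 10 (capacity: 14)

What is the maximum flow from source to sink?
Maximum flow = 13

Max flow: 13

Flow assignment:
  0 → 1: 13/13
  1 → 2: 13/19
  2 → 3: 5/7
  2 → 7: 8/8
  3 → 4: 5/9
  4 → 6: 5/13
  6 → 7: 5/14
  7 → 8: 4/16
  7 → 9: 9/9
  8 → 9: 4/20
  9 → 10: 13/14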